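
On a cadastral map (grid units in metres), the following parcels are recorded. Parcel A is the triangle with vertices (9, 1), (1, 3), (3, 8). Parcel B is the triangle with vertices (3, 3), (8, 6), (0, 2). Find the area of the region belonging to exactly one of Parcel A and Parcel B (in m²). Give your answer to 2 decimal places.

21.09

|Parcel A| = 22, |Parcel B| = 2, |Parcel A∩Parcel B| = 1.4529.
|Parcel A △ Parcel B| = |Parcel A| + |Parcel B| − 2·|Parcel A∩Parcel B| = 22 + 2 − 2.9057 = 21.09.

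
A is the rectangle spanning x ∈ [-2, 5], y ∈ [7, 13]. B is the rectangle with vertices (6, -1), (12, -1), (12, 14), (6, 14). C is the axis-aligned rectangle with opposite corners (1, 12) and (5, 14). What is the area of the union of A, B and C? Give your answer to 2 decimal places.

136.00

By inclusion–exclusion:
Individual areas: |A| = 42, |B| = 90, |C| = 8.
|A∩B| = 0 (no overlap).
|A∩C|: x∈[1,5], y∈[12,13] → 4·1 = 4.
|B∩C| = 0 (no overlap).
|A∩B∩C| = 0.
|A ∪ B ∪ C| = 140 − 4 + 0 = 136.00.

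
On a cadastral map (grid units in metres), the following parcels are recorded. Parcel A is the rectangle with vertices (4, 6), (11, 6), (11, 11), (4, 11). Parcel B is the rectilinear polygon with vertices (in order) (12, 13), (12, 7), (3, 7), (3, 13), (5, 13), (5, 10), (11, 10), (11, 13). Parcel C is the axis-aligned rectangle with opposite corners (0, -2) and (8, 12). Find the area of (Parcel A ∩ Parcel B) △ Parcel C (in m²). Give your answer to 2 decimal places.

108.00

|Parcel A ∩ Parcel B| = 22.
|(Parcel A ∩ Parcel B) ∩ Parcel C| = 13.
|(Parcel A ∩ Parcel B) △ Parcel C| = 22 + 112 − 26 = 108.00.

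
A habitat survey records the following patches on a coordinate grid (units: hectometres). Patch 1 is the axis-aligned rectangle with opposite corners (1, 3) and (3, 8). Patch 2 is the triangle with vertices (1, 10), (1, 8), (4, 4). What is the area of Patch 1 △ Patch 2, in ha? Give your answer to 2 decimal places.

|Patch 1| = 10, |Patch 2| = 3, |Patch 1∩Patch 2| = 1.6667.
|Patch 1 △ Patch 2| = |Patch 1| + |Patch 2| − 2·|Patch 1∩Patch 2| = 10 + 3 − 3.3333 = 9.67.

9.67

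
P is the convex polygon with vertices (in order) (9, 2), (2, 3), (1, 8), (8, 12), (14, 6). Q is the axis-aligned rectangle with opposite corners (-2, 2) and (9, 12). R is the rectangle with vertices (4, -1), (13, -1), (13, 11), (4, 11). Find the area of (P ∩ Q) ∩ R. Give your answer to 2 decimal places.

41.77

The region (P ∩ Q) ∩ R is the polygon with vertices (6.25,11), (9,11), (9,2), (4,2.714), (4,9.714).
By the shoelace formula its area is 41.77.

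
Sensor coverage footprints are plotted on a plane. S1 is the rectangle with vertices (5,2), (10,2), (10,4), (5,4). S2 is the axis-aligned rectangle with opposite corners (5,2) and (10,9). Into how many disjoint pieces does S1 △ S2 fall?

S1 △ S2 is a single connected region.

1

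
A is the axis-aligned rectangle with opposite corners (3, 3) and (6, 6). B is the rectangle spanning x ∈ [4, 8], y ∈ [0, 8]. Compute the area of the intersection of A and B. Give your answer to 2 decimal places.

|A∩B|: x∈[4,6], y∈[3,6] → 2·3 = 6.

6.00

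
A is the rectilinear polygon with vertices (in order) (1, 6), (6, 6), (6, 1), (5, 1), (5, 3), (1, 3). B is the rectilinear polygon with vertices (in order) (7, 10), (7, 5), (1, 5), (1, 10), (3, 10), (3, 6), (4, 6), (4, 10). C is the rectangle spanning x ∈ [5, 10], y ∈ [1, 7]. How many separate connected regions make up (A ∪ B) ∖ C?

1

(A ∪ B) ∖ C is a single connected region.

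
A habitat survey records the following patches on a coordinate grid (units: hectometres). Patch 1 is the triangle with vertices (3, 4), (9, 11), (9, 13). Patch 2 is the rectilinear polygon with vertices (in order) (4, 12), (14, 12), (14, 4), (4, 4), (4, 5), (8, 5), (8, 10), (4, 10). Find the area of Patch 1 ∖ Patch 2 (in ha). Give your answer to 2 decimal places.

|Patch 1| = 6, |Patch 1∩Patch 2| = 2.25.
|Patch 1 ∖ Patch 2| = |Patch 1| − |Patch 1∩Patch 2| = 6 − 2.25 = 3.75.

3.75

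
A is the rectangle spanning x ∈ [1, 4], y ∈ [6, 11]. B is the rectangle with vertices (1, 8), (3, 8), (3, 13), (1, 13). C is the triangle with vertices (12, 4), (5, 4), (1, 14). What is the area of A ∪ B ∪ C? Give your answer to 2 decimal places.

By inclusion–exclusion:
Individual areas: |A| = 15, |B| = 10, |C| = 35.
|A∩B|: x∈[1,3], y∈[8,11] → 2·3 = 6.
|A∩C| = 4.05.
|B∩C| = 2.8318.
|A∩B∩C| = 0.8.
|A ∪ B ∪ C| = 60 − 12.8818 + 0.8 = 47.92.

47.92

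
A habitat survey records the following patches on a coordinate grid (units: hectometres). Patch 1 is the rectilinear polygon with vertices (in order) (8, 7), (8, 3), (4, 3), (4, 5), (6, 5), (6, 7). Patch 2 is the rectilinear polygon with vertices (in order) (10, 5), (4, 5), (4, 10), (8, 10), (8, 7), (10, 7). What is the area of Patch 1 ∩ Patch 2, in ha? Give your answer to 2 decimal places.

4.00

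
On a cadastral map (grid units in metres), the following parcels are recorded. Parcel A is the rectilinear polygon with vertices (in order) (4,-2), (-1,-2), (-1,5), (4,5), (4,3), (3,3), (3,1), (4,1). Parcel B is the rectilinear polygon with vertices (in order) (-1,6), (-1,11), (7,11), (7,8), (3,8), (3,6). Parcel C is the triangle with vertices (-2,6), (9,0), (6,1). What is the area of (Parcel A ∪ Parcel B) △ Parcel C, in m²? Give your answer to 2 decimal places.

66.61

|Parcel A ∪ Parcel B| = 65.
|(Parcel A ∪ Parcel B) ∩ Parcel C| = 0.9458.
|(Parcel A ∪ Parcel B) △ Parcel C| = 65 + 3.5 − 1.8917 = 66.61.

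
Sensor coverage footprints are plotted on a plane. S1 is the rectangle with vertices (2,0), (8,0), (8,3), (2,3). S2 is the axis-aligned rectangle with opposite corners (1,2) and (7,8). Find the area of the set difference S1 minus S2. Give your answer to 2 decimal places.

|S1∩S2|: x∈[2,7], y∈[2,3] → 5·1 = 5.
|S1| = 18.
|S1 ∖ S2| = |S1| − |S1∩S2| = 18 − 5 = 13.00.

13.00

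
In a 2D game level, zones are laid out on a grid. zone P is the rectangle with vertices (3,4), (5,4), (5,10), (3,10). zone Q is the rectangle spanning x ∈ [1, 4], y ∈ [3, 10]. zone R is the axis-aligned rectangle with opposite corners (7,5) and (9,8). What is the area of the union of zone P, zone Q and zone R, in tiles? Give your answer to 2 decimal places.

33.00

By inclusion–exclusion:
Individual areas: |zone P| = 12, |zone Q| = 21, |zone R| = 6.
|zone P∩zone Q|: x∈[3,4], y∈[4,10] → 1·6 = 6.
|zone P∩zone R| = 0 (no overlap).
|zone Q∩zone R| = 0 (no overlap).
|zone P∩zone Q∩zone R| = 0.
|zone P ∪ zone Q ∪ zone R| = 39 − 6 + 0 = 33.00.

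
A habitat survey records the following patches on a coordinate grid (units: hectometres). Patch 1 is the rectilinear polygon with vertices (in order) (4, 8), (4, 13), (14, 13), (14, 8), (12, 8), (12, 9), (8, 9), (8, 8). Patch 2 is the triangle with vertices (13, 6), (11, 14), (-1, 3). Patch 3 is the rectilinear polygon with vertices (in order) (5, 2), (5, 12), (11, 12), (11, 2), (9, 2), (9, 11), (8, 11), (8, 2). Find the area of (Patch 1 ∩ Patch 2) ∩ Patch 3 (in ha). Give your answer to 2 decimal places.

|Patch 1 ∩ Patch 2| = 19.4659.
|(Patch 1 ∩ Patch 2) ∩ Patch 3| = 12.32.

12.32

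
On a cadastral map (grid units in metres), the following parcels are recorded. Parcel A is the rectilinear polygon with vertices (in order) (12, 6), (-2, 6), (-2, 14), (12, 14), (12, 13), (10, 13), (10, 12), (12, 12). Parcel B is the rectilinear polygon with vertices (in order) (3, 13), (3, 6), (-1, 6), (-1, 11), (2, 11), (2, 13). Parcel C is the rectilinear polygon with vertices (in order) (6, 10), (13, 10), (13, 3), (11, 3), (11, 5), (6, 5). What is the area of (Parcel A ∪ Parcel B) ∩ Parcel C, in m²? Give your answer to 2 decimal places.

24.00

The region (Parcel A ∪ Parcel B) ∩ Parcel C is the polygon with vertices (12,6), (6,6), (6,10), (12,10).
By the shoelace formula its area is 24.00.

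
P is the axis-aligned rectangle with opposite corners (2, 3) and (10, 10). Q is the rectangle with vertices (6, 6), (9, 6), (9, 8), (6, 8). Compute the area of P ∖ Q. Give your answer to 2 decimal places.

50.00

|P∩Q|: x∈[6,9], y∈[6,8] → 3·2 = 6.
|P| = 56.
|P ∖ Q| = |P| − |P∩Q| = 56 − 6 = 50.00.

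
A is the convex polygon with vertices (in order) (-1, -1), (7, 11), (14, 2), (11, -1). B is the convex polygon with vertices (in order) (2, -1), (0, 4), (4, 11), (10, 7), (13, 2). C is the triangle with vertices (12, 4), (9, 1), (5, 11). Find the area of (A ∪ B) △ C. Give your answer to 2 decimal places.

|A ∪ B| = 115.1418.
|(A ∪ B) ∩ C| = 20.5776.
|(A ∪ B) △ C| = 115.1418 + 21 − 41.1552 = 94.99.

94.99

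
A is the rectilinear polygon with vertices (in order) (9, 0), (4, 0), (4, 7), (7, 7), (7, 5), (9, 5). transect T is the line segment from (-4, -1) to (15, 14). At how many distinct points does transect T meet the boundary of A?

The segment meets the boundary at (6.133,7), (4,5.316).

2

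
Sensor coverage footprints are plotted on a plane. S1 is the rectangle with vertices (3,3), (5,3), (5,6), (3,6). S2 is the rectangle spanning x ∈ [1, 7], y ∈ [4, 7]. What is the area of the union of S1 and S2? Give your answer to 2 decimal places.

20.00

By inclusion–exclusion:
Individual areas: |S1| = 6, |S2| = 18.
|S1∩S2|: x∈[3,5], y∈[4,6] → 2·2 = 4.
|S1 ∪ S2| = 24 − 4 = 20.00.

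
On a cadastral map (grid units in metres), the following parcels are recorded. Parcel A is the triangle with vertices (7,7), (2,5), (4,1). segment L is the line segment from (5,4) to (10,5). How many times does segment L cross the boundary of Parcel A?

1

The segment meets the boundary at (5.556,4.111).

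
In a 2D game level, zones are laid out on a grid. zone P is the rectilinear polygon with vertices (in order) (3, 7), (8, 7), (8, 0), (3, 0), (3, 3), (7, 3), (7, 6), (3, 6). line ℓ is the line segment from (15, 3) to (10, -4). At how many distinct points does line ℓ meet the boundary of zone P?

The segment lies entirely outside zone P and never meets its boundary.

0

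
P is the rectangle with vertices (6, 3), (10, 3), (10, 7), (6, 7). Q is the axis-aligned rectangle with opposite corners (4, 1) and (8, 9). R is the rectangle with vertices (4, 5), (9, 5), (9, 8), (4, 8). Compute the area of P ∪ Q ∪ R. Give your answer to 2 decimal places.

41.00

By inclusion–exclusion:
Individual areas: |P| = 16, |Q| = 32, |R| = 15.
|P∩Q|: x∈[6,8], y∈[3,7] → 2·4 = 8.
|P∩R|: x∈[6,9], y∈[5,7] → 3·2 = 6.
|Q∩R|: x∈[4,8], y∈[5,8] → 4·3 = 12.
|P∩Q∩R| = 4.
|P ∪ Q ∪ R| = 63 − 26 + 4 = 41.00.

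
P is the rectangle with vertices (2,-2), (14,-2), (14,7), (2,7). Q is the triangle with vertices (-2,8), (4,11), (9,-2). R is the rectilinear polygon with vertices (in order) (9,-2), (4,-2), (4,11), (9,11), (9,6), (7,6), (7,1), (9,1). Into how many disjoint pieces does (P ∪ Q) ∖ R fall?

(P ∪ Q) ∖ R splits into 2 disjoint pieces (area 55, area 36.2727).

2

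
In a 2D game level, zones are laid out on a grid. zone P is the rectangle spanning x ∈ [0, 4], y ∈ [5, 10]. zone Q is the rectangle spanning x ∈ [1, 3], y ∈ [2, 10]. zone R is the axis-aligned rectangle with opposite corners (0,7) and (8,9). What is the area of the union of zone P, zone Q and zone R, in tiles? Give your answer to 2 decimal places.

By inclusion–exclusion:
Individual areas: |zone P| = 20, |zone Q| = 16, |zone R| = 16.
|zone P∩zone Q|: x∈[1,3], y∈[5,10] → 2·5 = 10.
|zone P∩zone R|: x∈[0,4], y∈[7,9] → 4·2 = 8.
|zone Q∩zone R|: x∈[1,3], y∈[7,9] → 2·2 = 4.
|zone P∩zone Q∩zone R| = 4.
|zone P ∪ zone Q ∪ zone R| = 52 − 22 + 4 = 34.00.

34.00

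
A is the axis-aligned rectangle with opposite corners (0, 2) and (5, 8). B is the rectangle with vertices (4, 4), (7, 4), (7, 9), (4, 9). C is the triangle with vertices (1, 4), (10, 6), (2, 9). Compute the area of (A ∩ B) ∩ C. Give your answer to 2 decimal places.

The region (A ∩ B) ∩ C is the polygon with vertices (5,4.889), (4,4.667), (4,8), (4.667,8), (5,7.875).
By the shoelace formula its area is 3.20.

3.20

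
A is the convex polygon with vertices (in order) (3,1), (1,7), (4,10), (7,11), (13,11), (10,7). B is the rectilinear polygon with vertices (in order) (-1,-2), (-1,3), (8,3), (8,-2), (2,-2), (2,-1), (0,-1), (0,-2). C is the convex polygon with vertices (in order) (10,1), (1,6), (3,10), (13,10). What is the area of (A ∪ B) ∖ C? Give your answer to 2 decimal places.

55.26

|A ∪ B| = 100.
|(A ∪ B) ∩ C| = 44.74.
|(A ∪ B) ∖ C| = 100 − 44.74 = 55.26.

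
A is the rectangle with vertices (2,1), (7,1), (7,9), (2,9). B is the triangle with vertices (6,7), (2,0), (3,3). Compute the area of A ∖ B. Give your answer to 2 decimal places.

|A| = 40, |A∩B| = 2.381.
|A ∖ B| = |A| − |A∩B| = 40 − 2.381 = 37.62.

37.62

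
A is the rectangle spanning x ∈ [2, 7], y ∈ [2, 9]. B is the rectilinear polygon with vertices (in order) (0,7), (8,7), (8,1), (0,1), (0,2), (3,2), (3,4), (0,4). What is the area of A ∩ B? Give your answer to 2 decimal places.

23.00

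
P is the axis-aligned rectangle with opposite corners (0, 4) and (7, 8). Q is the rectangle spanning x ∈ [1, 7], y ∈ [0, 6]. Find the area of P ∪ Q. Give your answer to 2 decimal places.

By inclusion–exclusion:
Individual areas: |P| = 28, |Q| = 36.
|P∩Q|: x∈[1,7], y∈[4,6] → 6·2 = 12.
|P ∪ Q| = 64 − 12 = 52.00.

52.00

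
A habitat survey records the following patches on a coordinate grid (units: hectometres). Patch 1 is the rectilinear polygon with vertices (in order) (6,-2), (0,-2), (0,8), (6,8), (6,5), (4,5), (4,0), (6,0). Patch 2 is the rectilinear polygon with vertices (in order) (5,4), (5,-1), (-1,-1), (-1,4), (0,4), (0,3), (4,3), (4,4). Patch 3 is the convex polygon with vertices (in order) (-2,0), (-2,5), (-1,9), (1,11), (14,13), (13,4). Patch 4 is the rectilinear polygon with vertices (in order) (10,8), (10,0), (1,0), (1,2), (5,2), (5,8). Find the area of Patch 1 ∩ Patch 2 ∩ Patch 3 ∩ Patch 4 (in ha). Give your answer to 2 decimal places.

The intersection is the polygon with vertices (4,1.6), (1,0.8), (1,2), (4,2).
By the shoelace formula its area is 2.40.

2.40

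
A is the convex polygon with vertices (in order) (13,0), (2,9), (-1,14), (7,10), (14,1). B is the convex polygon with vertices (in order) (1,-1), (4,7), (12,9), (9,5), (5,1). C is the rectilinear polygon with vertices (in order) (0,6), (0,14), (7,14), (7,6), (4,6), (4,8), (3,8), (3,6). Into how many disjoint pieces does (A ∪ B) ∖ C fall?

(A ∪ B) ∖ C splits into 3 disjoint pieces (area 51.2437, area 0.2475, area 0.5833).

3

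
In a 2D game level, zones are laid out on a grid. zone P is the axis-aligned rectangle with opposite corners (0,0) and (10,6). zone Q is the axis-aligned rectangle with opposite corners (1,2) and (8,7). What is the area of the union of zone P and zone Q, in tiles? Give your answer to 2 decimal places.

67.00

By inclusion–exclusion:
Individual areas: |zone P| = 60, |zone Q| = 35.
|zone P∩zone Q|: x∈[1,8], y∈[2,6] → 7·4 = 28.
|zone P ∪ zone Q| = 95 − 28 = 67.00.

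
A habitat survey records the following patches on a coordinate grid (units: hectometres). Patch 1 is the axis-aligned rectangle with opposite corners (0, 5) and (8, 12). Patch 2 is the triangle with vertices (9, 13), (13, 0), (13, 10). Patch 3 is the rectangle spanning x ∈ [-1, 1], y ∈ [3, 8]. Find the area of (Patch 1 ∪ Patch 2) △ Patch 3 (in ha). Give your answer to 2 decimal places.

|Patch 1 ∪ Patch 2| = 76.
|(Patch 1 ∪ Patch 2) ∩ Patch 3| = 3.
|(Patch 1 ∪ Patch 2) △ Patch 3| = 76 + 10 − 6 = 80.00.

80.00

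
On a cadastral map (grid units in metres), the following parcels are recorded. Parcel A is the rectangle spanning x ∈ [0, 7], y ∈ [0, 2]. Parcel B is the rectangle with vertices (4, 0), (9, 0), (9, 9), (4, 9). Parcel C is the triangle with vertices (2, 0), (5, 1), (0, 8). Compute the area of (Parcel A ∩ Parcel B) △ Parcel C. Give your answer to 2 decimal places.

|Parcel A ∩ Parcel B| = 6.
|(Parcel A ∩ Parcel B) ∩ Parcel C| = 0.8095.
|(Parcel A ∩ Parcel B) △ Parcel C| = 6 + 13 − 1.619 = 17.38.

17.38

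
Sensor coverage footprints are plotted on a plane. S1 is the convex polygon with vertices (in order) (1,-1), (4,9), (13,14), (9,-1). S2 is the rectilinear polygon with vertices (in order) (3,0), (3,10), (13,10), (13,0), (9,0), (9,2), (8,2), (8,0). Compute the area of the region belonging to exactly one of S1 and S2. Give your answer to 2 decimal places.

54.63

|S1| = 97.5, |S2| = 98, |S1∩S2| = 70.4333.
|S1 △ S2| = |S1| + |S2| − 2·|S1∩S2| = 97.5 + 98 − 140.8667 = 54.63.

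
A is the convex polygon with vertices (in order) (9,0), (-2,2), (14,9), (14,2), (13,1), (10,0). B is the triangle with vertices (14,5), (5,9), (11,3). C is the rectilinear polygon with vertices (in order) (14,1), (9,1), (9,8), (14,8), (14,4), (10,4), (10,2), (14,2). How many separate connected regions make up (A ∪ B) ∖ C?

(A ∪ B) ∖ C splits into 3 disjoint pieces (area 43.2705, area 1.1429, area 8).

3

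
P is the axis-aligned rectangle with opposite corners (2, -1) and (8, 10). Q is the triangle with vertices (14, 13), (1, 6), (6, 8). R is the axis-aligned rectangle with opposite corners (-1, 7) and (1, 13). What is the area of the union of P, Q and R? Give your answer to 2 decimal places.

By inclusion–exclusion:
Individual areas: |P| = 66, |Q| = 4.5, |R| = 12.
|P∩Q| = 2.8731.
|P∩R| = 0 (no overlap).
|Q∩R| = 0.
|P∩Q∩R| = 0.
|P ∪ Q ∪ R| = 82.5 − 2.8731 + 0 = 79.63.

79.63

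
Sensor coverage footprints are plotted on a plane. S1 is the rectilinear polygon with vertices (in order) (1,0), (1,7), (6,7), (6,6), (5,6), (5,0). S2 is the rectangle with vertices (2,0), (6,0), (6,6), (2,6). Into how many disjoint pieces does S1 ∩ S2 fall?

1

S1 ∩ S2 is a single connected region.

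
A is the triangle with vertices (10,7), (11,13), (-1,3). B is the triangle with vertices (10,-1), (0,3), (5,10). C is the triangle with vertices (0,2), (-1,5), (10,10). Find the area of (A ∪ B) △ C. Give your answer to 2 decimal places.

|A ∪ B| = 64.4609.
|(A ∪ B) ∩ C| = 14.3808.
|(A ∪ B) △ C| = 64.4609 + 19 − 28.7616 = 54.70.

54.70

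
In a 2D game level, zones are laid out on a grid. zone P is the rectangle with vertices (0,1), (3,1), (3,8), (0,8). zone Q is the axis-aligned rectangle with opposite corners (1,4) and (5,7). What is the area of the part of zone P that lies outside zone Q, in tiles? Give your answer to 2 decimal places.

|zone P∩zone Q|: x∈[1,3], y∈[4,7] → 2·3 = 6.
|zone P| = 21.
|zone P ∖ zone Q| = |zone P| − |zone P∩zone Q| = 21 − 6 = 15.00.

15.00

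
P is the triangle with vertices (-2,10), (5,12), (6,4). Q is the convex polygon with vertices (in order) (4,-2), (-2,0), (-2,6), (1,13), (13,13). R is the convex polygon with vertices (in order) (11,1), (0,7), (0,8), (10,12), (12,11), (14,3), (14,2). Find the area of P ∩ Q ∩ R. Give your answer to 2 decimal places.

15.37

The intersection is the polygon with vertices (6,4), (0.435,8.174), (5.238,10.095).
By the shoelace formula its area is 15.37.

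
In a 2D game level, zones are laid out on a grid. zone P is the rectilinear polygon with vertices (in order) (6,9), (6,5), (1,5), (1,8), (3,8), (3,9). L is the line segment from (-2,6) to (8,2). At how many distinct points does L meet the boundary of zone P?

The segment lies entirely outside zone P and never meets its boundary.

0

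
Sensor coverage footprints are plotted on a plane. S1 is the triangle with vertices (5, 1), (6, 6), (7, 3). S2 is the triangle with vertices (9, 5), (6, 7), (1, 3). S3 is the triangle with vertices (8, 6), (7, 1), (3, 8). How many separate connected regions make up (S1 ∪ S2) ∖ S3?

4

(S1 ∪ S2) ∖ S3 splits into 4 disjoint pieces (area 3.8958, area 0.0917, area 0.613, area 1.3199).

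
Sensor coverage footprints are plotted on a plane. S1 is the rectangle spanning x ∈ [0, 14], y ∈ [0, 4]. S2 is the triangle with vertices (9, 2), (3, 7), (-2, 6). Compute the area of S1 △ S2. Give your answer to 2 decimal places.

|S1| = 56, |S2| = 15.5, |S1∩S2| = 3.1.
|S1 △ S2| = |S1| + |S2| − 2·|S1∩S2| = 56 + 15.5 − 6.2 = 65.30.

65.30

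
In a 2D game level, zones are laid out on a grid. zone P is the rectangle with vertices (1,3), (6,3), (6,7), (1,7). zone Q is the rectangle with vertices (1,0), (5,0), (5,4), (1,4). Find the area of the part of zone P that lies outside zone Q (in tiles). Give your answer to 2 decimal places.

|zone P∩zone Q|: x∈[1,5], y∈[3,4] → 4·1 = 4.
|zone P| = 20.
|zone P ∖ zone Q| = |zone P| − |zone P∩zone Q| = 20 − 4 = 16.00.

16.00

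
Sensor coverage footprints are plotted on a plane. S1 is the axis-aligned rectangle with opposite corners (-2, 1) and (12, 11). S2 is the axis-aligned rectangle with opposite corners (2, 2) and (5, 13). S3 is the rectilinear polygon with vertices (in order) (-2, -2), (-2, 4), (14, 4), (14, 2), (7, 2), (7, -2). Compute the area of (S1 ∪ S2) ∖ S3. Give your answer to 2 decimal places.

|S1 ∪ S2| = 146.
|(S1 ∪ S2) ∩ S3| = 37.
|(S1 ∪ S2) ∖ S3| = 146 − 37 = 109.00.

109.00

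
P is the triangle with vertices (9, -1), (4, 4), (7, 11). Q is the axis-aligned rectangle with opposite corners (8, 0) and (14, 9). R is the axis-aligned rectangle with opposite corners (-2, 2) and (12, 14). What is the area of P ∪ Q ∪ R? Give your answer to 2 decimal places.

196.42

By inclusion–exclusion:
Individual areas: |P| = 25, |Q| = 54, |R| = 168.
|P∩Q| = 2.0833.
|P∩R| = 21.25.
|Q∩R|: x∈[8,12], y∈[2,9] → 4·7 = 28.
|P∩Q∩R| = 0.75.
|P ∪ Q ∪ R| = 247 − 51.3333 + 0.75 = 196.42.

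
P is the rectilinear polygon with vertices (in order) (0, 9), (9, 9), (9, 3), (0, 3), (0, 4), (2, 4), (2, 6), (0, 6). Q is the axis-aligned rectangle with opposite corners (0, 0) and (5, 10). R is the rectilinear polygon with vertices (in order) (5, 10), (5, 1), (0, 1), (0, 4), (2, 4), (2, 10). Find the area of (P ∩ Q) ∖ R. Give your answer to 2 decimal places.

|P ∩ Q| = 26.
|(P ∩ Q) ∩ R| = 20.
|(P ∩ Q) ∖ R| = 26 − 20 = 6.00.

6.00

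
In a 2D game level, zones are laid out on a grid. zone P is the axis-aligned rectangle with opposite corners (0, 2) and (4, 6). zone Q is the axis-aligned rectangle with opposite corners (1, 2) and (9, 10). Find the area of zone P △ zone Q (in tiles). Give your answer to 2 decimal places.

|zone P∩zone Q|: x∈[1,4], y∈[2,6] → 3·4 = 12.
|zone P △ zone Q| = |zone P| + |zone Q| − 2·|zone P∩zone Q| = 16 + 64 − 24 = 56.00.

56.00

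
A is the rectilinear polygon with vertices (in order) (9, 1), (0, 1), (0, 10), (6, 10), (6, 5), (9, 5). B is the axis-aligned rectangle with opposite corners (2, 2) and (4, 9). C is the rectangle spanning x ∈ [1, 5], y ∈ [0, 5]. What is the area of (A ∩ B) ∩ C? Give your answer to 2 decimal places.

The region (A ∩ B) ∩ C is the polygon with vertices (2,5), (4,5), (4,2), (2,2).
By the shoelace formula its area is 6.00.

6.00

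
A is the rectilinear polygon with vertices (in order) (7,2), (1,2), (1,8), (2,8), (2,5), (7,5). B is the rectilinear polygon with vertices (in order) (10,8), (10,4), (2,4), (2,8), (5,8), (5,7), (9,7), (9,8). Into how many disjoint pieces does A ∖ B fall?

1

A ∖ B is a single connected region.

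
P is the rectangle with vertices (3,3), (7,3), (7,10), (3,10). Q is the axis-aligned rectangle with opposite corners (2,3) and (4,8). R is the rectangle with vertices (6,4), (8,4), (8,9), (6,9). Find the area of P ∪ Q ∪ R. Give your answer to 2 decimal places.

By inclusion–exclusion:
Individual areas: |P| = 28, |Q| = 10, |R| = 10.
|P∩Q|: x∈[3,4], y∈[3,8] → 1·5 = 5.
|P∩R|: x∈[6,7], y∈[4,9] → 1·5 = 5.
|Q∩R| = 0 (no overlap).
|P∩Q∩R| = 0.
|P ∪ Q ∪ R| = 48 − 10 + 0 = 38.00.

38.00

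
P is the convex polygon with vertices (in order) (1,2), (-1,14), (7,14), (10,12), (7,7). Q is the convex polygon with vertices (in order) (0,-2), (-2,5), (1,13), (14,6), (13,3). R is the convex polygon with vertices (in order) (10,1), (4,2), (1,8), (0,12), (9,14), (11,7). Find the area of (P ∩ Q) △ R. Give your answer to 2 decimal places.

|P ∩ Q| = 50.0273.
|(P ∩ Q) ∩ R| = 38.0472.
|(P ∩ Q) △ R| = 50.0273 + 100 − 76.0944 = 73.93.

73.93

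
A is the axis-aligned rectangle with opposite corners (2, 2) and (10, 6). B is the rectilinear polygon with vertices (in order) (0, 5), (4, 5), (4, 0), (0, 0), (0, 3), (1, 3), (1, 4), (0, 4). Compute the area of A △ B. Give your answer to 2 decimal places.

|A| = 32, |B| = 19, |A∩B| = 6.
|A △ B| = |A| + |B| − 2·|A∩B| = 32 + 19 − 12 = 39.00.

39.00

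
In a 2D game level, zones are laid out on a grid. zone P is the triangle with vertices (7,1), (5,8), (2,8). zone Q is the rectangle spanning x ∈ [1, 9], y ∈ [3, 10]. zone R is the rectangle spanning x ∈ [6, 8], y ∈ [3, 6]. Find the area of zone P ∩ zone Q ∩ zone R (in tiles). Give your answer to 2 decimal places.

The intersection is the polygon with vertices (6.429,3), (6,3), (6,4.5).
By the shoelace formula its area is 0.32.

0.32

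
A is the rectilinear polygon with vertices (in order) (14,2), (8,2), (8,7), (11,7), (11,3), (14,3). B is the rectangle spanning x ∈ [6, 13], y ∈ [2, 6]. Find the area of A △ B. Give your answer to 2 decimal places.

|A| = 18, |B| = 28, |A∩B| = 14.
|A △ B| = |A| + |B| − 2·|A∩B| = 18 + 28 − 28 = 18.00.

18.00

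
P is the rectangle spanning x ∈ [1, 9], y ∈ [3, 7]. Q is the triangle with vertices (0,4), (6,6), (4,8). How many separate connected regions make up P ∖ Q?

2

P ∖ Q splits into 2 disjoint pieces (area 23.3333, area 2).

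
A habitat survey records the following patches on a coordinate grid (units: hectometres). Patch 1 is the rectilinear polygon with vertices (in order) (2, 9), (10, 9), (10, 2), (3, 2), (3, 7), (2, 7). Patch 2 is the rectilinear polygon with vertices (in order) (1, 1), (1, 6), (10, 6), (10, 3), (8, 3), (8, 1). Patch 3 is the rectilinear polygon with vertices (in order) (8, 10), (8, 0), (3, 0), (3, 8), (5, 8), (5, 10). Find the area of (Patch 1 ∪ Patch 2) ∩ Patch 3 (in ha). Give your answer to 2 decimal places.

|Patch 1 ∪ Patch 2| = 66.
|(Patch 1 ∪ Patch 2) ∩ Patch 3| = 38.00.

38.00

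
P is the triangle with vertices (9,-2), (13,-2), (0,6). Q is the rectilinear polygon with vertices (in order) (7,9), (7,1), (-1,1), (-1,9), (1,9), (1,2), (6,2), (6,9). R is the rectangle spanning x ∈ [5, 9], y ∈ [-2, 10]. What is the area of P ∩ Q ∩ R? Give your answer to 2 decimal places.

The intersection is the polygon with vertices (7,1), (5.625,1), (5,1.556), (5,2), (6,2), (6,2.308), (7,1.692).
By the shoelace formula its area is 1.83.

1.83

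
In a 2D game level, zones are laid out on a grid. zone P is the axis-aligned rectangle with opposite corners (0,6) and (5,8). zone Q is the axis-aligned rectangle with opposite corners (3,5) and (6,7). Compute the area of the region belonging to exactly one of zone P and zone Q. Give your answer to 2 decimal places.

|zone P∩zone Q|: x∈[3,5], y∈[6,7] → 2·1 = 2.
|zone P △ zone Q| = |zone P| + |zone Q| − 2·|zone P∩zone Q| = 10 + 6 − 4 = 12.00.

12.00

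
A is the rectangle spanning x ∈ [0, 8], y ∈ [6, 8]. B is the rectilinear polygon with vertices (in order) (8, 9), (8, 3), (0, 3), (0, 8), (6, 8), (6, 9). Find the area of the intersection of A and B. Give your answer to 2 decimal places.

16.00

The intersection is the polygon with vertices (8,6), (0,6), (0,8), (6,8), (8,8).
By the shoelace formula its area is 16.00.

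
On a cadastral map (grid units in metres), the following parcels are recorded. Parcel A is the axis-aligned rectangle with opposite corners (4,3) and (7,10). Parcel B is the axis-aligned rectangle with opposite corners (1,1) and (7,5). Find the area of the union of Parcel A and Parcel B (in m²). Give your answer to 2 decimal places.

By inclusion–exclusion:
Individual areas: |Parcel A| = 21, |Parcel B| = 24.
|Parcel A∩Parcel B|: x∈[4,7], y∈[3,5] → 3·2 = 6.
|Parcel A ∪ Parcel B| = 45 − 6 = 39.00.

39.00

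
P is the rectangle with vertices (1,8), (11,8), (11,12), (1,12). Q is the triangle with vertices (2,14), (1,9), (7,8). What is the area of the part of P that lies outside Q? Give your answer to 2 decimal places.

|P| = 40, |P∩Q| = 13.4333.
|P ∖ Q| = |P| − |P∩Q| = 40 − 13.4333 = 26.57.

26.57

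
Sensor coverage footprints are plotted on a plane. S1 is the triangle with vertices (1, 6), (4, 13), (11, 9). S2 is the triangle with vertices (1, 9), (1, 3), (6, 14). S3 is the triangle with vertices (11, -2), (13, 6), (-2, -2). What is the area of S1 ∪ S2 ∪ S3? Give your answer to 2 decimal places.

By inclusion–exclusion:
Individual areas: |S1| = 30.5, |S2| = 15, |S3| = 52.
|S1∩S2| = 8.624.
|S1∩S3| = 0.
|S2∩S3| = 0.
|S1∩S2∩S3| = 0.
|S1 ∪ S2 ∪ S3| = 97.5 − 8.624 + 0 = 88.88.

88.88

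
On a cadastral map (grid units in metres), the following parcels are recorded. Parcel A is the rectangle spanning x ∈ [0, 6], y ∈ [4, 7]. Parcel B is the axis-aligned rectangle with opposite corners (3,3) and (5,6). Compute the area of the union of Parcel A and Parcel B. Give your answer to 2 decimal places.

By inclusion–exclusion:
Individual areas: |Parcel A| = 18, |Parcel B| = 6.
|Parcel A∩Parcel B|: x∈[3,5], y∈[4,6] → 2·2 = 4.
|Parcel A ∪ Parcel B| = 24 − 4 = 20.00.

20.00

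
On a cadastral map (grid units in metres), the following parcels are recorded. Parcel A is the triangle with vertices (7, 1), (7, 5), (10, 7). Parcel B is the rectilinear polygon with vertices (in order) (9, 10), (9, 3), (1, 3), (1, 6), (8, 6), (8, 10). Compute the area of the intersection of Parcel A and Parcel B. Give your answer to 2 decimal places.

4.33

The intersection is the polygon with vertices (7,5), (9,6.333), (9,5), (8,3), (7,3).
By the shoelace formula its area is 4.33.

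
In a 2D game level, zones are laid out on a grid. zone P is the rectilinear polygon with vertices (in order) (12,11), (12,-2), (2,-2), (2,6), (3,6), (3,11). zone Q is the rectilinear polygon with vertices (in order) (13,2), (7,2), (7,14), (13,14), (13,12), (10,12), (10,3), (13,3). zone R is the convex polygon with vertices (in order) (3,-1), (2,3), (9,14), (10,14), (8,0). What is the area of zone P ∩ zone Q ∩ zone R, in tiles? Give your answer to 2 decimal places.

17.35

The intersection is the polygon with vertices (7,2), (7,10.857), (7.091,11), (9.571,11), (8.286,2).
By the shoelace formula its area is 17.35.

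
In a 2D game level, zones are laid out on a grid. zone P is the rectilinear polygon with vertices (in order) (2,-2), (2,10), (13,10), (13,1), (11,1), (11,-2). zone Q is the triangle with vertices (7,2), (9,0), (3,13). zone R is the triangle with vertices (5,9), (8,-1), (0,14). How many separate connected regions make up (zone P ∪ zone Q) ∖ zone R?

1

(zone P ∪ zone Q) ∖ zone R is a single connected region.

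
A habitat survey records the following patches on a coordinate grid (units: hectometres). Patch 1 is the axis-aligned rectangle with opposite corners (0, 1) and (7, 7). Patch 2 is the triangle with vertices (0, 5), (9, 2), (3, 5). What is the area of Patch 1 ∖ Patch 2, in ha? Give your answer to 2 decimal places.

37.83

|Patch 1| = 42, |Patch 1∩Patch 2| = 4.1667.
|Patch 1 ∖ Patch 2| = |Patch 1| − |Patch 1∩Patch 2| = 42 − 4.1667 = 37.83.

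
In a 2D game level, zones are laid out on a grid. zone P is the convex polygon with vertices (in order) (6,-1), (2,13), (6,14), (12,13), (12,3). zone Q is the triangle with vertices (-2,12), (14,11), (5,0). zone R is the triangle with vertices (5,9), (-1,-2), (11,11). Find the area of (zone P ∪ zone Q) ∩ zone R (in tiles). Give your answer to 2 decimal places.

21.30

The region (zone P ∪ zone Q) ∩ zone R is the polygon with vertices (2.463,4.349), (5,9), (11,11), (3.392,2.757).
By the shoelace formula its area is 21.30.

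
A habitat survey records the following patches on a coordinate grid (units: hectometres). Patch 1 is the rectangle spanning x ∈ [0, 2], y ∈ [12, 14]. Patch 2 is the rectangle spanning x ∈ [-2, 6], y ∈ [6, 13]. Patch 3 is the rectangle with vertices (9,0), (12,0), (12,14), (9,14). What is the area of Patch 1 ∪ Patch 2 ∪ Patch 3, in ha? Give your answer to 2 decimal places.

100.00

By inclusion–exclusion:
Individual areas: |Patch 1| = 4, |Patch 2| = 56, |Patch 3| = 42.
|Patch 1∩Patch 2|: x∈[0,2], y∈[12,13] → 2·1 = 2.
|Patch 1∩Patch 3| = 0 (no overlap).
|Patch 2∩Patch 3| = 0 (no overlap).
|Patch 1∩Patch 2∩Patch 3| = 0.
|Patch 1 ∪ Patch 2 ∪ Patch 3| = 102 − 2 + 0 = 100.00.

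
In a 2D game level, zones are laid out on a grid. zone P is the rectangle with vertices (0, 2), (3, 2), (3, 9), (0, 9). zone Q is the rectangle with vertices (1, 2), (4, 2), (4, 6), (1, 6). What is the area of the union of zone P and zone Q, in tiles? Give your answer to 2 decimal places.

By inclusion–exclusion:
Individual areas: |zone P| = 21, |zone Q| = 12.
|zone P∩zone Q|: x∈[1,3], y∈[2,6] → 2·4 = 8.
|zone P ∪ zone Q| = 33 − 8 = 25.00.

25.00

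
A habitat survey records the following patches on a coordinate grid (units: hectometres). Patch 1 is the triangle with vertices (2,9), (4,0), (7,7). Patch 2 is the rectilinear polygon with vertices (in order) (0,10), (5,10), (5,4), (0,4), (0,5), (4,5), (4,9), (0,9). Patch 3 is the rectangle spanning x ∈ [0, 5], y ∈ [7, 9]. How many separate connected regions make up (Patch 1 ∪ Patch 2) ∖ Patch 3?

2

(Patch 1 ∪ Patch 2) ∖ Patch 3 splits into 2 disjoint pieces (area 5, area 19.7444).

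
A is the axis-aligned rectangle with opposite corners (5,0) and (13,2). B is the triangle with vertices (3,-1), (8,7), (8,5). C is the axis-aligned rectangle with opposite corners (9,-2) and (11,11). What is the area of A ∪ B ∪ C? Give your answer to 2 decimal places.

By inclusion–exclusion:
Individual areas: |A| = 16, |B| = 5, |C| = 26.
|A∩B| = 0.15.
|A∩C|: x∈[9,11], y∈[0,2] → 2·2 = 4.
|B∩C| = 0.
|A∩B∩C| = 0.
|A ∪ B ∪ C| = 47 − 4.15 + 0 = 42.85.

42.85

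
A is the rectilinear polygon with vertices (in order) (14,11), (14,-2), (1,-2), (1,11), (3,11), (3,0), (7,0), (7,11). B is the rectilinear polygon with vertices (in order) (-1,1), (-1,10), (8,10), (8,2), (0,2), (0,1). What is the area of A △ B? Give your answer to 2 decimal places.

|A| = 125, |B| = 73, |A∩B| = 24.
|A △ B| = |A| + |B| − 2·|A∩B| = 125 + 73 − 48 = 150.00.

150.00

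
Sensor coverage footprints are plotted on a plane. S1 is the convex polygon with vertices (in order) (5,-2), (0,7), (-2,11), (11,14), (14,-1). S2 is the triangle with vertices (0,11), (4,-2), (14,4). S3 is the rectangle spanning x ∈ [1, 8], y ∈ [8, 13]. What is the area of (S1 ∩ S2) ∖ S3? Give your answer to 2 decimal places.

|S1 ∩ S2| = 74.6621.
|(S1 ∩ S2) ∩ S3| = 6.25.
|(S1 ∩ S2) ∖ S3| = 74.6621 − 6.25 = 68.41.

68.41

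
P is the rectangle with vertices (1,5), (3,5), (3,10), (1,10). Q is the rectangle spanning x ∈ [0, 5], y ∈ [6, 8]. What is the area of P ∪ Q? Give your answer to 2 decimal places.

16.00

By inclusion–exclusion:
Individual areas: |P| = 10, |Q| = 10.
|P∩Q|: x∈[1,3], y∈[6,8] → 2·2 = 4.
|P ∪ Q| = 20 − 4 = 16.00.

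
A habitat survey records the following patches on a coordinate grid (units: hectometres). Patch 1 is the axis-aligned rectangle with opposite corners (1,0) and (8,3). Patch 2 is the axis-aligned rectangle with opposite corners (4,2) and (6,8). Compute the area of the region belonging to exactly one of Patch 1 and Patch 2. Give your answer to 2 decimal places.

29.00

|Patch 1∩Patch 2|: x∈[4,6], y∈[2,3] → 2·1 = 2.
|Patch 1 △ Patch 2| = |Patch 1| + |Patch 2| − 2·|Patch 1∩Patch 2| = 21 + 12 − 4 = 29.00.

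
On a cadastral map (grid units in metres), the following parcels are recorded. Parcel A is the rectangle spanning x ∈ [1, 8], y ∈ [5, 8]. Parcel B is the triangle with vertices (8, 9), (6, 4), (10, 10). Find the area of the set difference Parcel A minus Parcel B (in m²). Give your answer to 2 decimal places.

|Parcel A| = 21, |Parcel A∩Parcel B| = 1.6667.
|Parcel A ∖ Parcel B| = |Parcel A| − |Parcel A∩Parcel B| = 21 − 1.6667 = 19.33.

19.33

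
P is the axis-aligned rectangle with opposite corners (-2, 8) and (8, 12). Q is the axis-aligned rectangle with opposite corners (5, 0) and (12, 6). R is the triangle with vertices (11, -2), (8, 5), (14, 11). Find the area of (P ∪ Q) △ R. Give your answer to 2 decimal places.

76.97

|P ∪ Q| = 82.
|(P ∪ Q) ∩ R| = 17.5147.
|(P ∪ Q) △ R| = 82 + 30 − 35.0293 = 76.97.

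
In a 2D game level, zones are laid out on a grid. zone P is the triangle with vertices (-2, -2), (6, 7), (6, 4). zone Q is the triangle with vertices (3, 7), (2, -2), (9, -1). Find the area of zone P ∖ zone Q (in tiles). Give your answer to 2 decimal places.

|zone P| = 12, |zone P∩zone Q| = 5.2455.
|zone P ∖ zone Q| = |zone P| − |zone P∩zone Q| = 12 − 5.2455 = 6.75.

6.75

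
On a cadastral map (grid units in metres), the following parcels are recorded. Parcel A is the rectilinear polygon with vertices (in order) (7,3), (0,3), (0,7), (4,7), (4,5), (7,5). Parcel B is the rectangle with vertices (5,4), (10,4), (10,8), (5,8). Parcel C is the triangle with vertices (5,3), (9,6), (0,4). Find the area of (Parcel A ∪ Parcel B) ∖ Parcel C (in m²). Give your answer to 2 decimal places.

|Parcel A ∪ Parcel B| = 40.
|(Parcel A ∪ Parcel B) ∩ Parcel C| = 9.4722.
|(Parcel A ∪ Parcel B) ∖ Parcel C| = 40 − 9.4722 = 30.53.

30.53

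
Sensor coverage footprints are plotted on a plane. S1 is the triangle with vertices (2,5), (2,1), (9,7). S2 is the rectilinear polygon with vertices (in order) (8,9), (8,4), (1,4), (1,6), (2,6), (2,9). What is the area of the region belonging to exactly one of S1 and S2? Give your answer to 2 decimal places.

29.07

|S1| = 14, |S2| = 32, |S1∩S2| = 8.4643.
|S1 △ S2| = |S1| + |S2| − 2·|S1∩S2| = 14 + 32 − 16.9286 = 29.07.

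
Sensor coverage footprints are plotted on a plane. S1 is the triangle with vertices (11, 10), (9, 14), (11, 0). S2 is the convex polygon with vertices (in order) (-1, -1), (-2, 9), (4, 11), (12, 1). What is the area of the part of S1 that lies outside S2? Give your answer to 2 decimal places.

9.61

|S1| = 10, |S1∩S2| = 0.3902.
|S1 ∖ S2| = |S1| − |S1∩S2| = 10 − 0.3902 = 9.61.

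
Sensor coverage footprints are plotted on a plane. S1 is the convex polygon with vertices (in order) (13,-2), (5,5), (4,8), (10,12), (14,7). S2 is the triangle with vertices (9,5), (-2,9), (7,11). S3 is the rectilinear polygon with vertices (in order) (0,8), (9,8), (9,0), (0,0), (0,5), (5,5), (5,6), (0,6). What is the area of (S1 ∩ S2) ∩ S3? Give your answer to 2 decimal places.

8.69

The region (S1 ∩ S2) ∩ S3 is the polygon with vertices (9,5), (4.448,6.655), (4,8), (8,8).
By the shoelace formula its area is 8.69.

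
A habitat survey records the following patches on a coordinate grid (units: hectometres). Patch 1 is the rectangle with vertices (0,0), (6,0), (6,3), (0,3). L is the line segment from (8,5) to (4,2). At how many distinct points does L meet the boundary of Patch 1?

The segment meets the boundary at (5.333,3).

1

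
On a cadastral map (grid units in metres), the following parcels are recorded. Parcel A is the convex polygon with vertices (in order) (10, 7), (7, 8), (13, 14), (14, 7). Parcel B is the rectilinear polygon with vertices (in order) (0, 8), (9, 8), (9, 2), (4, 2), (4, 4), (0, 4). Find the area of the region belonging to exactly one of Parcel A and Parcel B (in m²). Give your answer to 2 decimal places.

70.67

|Parcel A| = 26, |Parcel B| = 46, |Parcel A∩Parcel B| = 0.6667.
|Parcel A △ Parcel B| = |Parcel A| + |Parcel B| − 2·|Parcel A∩Parcel B| = 26 + 46 − 1.3333 = 70.67.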